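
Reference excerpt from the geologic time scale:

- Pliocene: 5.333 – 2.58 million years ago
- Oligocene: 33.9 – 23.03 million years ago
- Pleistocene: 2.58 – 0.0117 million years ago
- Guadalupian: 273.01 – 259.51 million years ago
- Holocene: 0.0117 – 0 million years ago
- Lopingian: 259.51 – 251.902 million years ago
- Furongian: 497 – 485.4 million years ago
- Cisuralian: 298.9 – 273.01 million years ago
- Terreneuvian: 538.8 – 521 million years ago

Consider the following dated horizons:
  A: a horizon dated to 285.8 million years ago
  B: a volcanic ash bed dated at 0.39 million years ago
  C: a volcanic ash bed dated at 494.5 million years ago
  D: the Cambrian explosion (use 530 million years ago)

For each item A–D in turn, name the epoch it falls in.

A — Cisuralian; B — Pleistocene; C — Furongian; D — Terreneuvian

A: 285.8 Ma lies in 298.9–273.01 Ma, so Cisuralian.
B: 0.39 Ma lies in 2.58–0.0117 Ma, so Pleistocene.
C: 494.5 Ma lies in 497–485.4 Ma, so Furongian.
D: 530 Ma lies in 538.8–521 Ma, so Terreneuvian.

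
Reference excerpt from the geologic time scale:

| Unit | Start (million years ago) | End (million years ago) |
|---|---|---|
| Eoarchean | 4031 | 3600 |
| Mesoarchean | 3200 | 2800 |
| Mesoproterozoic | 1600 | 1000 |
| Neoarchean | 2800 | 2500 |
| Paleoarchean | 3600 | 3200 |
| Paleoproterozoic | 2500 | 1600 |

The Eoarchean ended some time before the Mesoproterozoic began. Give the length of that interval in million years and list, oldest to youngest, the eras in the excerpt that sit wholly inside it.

2000 million years; Paleoarchean, Mesoarchean, Neoarchean, Paleoproterozoic

The Eoarchean closes at 3600 Ma and the Mesoproterozoic opens at 1600 Ma, so the interval is 3600 − 1600 = 2000 Myr.
An era fits inside if it starts at or after 3600 Ma and ends at or before 1600 Ma; oldest first that gives Paleoarchean, Mesoarchean, Neoarchean, Paleoproterozoic.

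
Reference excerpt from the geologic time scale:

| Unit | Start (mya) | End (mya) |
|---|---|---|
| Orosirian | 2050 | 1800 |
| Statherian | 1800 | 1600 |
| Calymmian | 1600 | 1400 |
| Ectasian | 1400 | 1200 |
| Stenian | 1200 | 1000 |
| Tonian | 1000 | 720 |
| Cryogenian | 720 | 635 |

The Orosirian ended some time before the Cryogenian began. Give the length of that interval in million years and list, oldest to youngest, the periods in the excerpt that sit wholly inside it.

The Orosirian closes at 1800 Ma and the Cryogenian opens at 720 Ma, so the interval is 1800 − 720 = 1080 Myr.
A period fits inside if it starts at or after 1800 Ma and ends at or before 720 Ma; oldest first that gives Statherian, Calymmian, Ectasian, Stenian, Tonian.

1080 million years; Statherian, Calymmian, Ectasian, Stenian, Tonian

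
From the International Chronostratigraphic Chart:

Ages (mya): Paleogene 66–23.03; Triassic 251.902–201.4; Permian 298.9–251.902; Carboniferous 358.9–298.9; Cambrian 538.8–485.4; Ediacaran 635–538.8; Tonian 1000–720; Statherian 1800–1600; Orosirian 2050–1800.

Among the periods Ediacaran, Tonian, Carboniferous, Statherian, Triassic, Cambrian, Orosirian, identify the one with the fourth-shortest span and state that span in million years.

Ediacaran, 96.2 million years

Durations: Ediacaran 96.2; Tonian 280; Carboniferous 60; Statherian 200; Triassic 50.502; Cambrian 53.4; Orosirian 250 Myr.
Sorted shortest-first: Triassic (50.502), Cambrian (53.4), Carboniferous (60), Ediacaran (96.2), Statherian (200), Orosirian (250), Tonian (280).
The fourth shortest is Ediacaran at 96.2 Myr.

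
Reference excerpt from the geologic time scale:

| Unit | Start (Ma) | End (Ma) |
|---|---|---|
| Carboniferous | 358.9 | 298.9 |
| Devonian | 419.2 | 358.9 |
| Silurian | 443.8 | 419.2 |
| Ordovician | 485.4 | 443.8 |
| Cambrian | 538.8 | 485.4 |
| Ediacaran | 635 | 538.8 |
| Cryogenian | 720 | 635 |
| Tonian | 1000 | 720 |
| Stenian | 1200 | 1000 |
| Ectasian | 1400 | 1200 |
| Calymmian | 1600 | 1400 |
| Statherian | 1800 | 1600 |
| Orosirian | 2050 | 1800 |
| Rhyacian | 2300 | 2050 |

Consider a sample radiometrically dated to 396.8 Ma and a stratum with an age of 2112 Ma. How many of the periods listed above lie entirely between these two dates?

2112 Ma sits inside the Rhyacian (2300–2050) and 396.8 Ma inside the Devonian (419.2–358.9); neither of those is wholly between the two dates.
The listed periods lying completely between them are Orosirian, Statherian, Calymmian, Ectasian, Stenian, Tonian, Cryogenian, Ediacaran, Cambrian, Ordovician, Silurian — 11 in all.

11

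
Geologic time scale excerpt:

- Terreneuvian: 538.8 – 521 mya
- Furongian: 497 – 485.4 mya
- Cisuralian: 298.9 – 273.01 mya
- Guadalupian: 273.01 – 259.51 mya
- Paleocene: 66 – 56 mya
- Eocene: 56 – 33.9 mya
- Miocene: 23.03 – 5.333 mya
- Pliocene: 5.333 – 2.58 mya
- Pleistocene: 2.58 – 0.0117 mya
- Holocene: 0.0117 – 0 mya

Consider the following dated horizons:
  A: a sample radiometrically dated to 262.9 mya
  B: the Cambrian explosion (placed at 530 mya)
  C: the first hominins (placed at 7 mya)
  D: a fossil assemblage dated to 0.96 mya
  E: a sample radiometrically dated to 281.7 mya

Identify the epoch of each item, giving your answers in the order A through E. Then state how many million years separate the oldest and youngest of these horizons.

A — Guadalupian; B — Terreneuvian; C — Miocene; D — Pleistocene; E — Cisuralian; span 529.04 million years

A: 262.9 Ma lies in 273.01–259.51 Ma, so Guadalupian.
B: 530 Ma lies in 538.8–521 Ma, so Terreneuvian.
C: 7 Ma lies in 23.03–5.333 Ma, so Miocene.
D: 0.96 Ma lies in 2.58–0.0117 Ma, so Pleistocene.
E: 281.7 Ma lies in 298.9–273.01 Ma, so Cisuralian.
Oldest = 530 Ma, youngest = 0.96 Ma → span 529.04 Myr.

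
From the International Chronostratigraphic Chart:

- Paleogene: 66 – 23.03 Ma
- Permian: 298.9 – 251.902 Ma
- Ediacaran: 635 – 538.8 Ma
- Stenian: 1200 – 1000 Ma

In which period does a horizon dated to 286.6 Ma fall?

Permian

286.6 Ma lies between 298.9 and 251.902 Ma, so it falls in the Permian.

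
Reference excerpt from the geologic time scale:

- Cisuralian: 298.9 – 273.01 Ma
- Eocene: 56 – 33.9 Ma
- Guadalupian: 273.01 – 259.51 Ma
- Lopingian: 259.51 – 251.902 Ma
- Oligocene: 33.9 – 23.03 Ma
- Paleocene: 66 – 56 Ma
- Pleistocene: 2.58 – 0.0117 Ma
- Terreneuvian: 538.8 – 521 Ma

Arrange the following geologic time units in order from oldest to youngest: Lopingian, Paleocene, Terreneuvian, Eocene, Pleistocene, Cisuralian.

Terreneuvian, Cisuralian, Lopingian, Paleocene, Eocene, Pleistocene

Read off each span (Ma): Lopingian 259.51–251.902; Paleocene 66–56; Terreneuvian 538.8–521; Eocene 56–33.9; Pleistocene 2.58–0.0117; Cisuralian 298.9–273.01.
Larger Ma is older, so oldest→youngest is Terreneuvian, Cisuralian, Lopingian, Paleocene, Eocene, Pleistocene.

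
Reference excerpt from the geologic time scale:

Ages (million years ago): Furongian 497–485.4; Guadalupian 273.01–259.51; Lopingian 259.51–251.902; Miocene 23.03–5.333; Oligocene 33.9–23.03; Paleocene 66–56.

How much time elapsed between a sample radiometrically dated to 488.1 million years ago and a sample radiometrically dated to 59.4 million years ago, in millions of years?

488.1 − 59.4 = 428.7 million years.

428.7 million years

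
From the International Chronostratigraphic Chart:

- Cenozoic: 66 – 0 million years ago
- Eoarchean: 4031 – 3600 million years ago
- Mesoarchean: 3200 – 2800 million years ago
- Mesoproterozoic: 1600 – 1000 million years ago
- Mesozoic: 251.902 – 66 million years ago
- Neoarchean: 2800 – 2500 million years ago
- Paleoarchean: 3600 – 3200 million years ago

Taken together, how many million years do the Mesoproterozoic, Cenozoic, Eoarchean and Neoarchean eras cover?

1397 million years

Duration is start − end for each: (1600 − 1000) + (66 − 0) + (4031 − 3600) + (2800 − 2500).
That is 600 + 66 + 431 + 300, which totals 1397 million years.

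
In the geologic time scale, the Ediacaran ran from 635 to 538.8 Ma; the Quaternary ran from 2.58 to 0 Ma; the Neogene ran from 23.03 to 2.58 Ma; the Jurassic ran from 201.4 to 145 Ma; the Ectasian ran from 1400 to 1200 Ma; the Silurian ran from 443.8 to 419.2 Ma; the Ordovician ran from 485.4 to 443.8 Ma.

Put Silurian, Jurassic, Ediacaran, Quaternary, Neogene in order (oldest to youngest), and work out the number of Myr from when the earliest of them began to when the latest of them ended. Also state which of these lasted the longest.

Ediacaran → Silurian → Jurassic → Neogene → Quaternary; total span 635 Myr; longest is Ediacaran

Start ages (Ma): Ediacaran 635, Silurian 443.8, Jurassic 201.4, Neogene 23.03, Quaternary 2.58.
Ordered oldest to youngest: Ediacaran, Silurian, Jurassic, Neogene, Quaternary.
Span = 635 − 0 = 635 Myr.
Durations: Neogene 20.45, Silurian 24.6, Jurassic 56.4, Ediacaran 96.2, Quaternary 2.58 → longest is Ediacaran (96.2 Myr).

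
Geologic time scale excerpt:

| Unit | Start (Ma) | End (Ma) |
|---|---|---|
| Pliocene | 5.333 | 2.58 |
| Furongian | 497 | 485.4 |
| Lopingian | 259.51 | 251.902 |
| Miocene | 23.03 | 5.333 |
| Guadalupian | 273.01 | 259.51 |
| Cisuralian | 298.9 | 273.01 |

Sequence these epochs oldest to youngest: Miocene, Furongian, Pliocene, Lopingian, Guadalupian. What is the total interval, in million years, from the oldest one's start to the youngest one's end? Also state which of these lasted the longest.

Start ages (Ma): Furongian 497, Guadalupian 273.01, Lopingian 259.51, Miocene 23.03, Pliocene 5.333.
Ordered oldest to youngest: Furongian, Guadalupian, Lopingian, Miocene, Pliocene.
Span = 497 − 2.58 = 494.42 Myr.
Durations: Guadalupian 13.5, Furongian 11.6, Lopingian 7.608, Pliocene 2.753, Miocene 17.697 → longest is Miocene (17.697 Myr).

Furongian, Guadalupian, Lopingian, Miocene, Pliocene; total span 494.42 Myr; longest is Miocene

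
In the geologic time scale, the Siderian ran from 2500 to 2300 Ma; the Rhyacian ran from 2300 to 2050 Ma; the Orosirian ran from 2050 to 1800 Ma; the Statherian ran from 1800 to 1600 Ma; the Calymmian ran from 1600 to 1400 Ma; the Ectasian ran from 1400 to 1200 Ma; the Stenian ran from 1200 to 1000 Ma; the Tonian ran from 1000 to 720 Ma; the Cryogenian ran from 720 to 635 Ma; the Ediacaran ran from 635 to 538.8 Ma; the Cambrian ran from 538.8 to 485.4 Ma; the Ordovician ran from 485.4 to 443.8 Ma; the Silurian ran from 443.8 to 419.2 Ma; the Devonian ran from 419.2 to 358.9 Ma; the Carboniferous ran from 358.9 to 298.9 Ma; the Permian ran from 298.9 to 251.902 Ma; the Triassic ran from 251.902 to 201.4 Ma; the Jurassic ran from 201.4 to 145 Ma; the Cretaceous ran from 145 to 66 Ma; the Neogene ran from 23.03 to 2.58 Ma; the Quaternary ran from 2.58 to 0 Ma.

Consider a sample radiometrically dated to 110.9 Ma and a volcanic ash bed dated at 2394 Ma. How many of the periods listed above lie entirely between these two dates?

17

2394 Ma sits inside the Siderian (2500–2300) and 110.9 Ma inside the Cretaceous (145–66); neither of those is wholly between the two dates.
The listed periods lying completely between them are Rhyacian, Orosirian, Statherian, Calymmian, Ectasian, Stenian, Tonian, Cryogenian, Ediacaran, Cambrian, Ordovician, Silurian, Devonian, Carboniferous, Permian, Triassic, Jurassic — 17 in all.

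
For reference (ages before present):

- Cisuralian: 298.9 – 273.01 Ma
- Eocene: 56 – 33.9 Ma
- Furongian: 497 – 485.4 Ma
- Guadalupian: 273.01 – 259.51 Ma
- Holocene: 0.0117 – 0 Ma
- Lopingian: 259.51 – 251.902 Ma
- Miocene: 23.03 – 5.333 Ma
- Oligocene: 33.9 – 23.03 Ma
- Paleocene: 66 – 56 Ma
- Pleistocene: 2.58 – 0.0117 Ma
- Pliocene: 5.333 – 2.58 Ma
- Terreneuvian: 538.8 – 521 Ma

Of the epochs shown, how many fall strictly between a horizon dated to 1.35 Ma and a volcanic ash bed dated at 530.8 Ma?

9

The older date is 530.8 Ma and the younger is 1.35 Ma.
Epochs with start < 530.8 and end > 1.35 Ma: Furongian (497–485.4), Cisuralian (298.9–273.01), Guadalupian (273.01–259.51), Lopingian (259.51–251.902), Paleocene (66–56), Eocene (56–33.9), Oligocene (33.9–23.03), Miocene (23.03–5.333), Pliocene (5.333–2.58).
That is 9 complete epochs.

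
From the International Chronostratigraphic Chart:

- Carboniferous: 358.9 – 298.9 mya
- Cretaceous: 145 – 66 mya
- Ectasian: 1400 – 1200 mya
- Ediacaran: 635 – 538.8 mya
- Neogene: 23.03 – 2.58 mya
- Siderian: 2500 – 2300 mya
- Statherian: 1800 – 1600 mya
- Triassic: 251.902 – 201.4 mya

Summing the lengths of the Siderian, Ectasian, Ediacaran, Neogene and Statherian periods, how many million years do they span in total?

716.65 million years

Duration is start − end for each: (2500 − 2300) + (1400 − 1200) + (635 − 538.8) + (23.03 − 2.58) + (1800 − 1600).
That is 200 + 200 + 96.2 + 20.45 + 200, which totals 716.65 million years.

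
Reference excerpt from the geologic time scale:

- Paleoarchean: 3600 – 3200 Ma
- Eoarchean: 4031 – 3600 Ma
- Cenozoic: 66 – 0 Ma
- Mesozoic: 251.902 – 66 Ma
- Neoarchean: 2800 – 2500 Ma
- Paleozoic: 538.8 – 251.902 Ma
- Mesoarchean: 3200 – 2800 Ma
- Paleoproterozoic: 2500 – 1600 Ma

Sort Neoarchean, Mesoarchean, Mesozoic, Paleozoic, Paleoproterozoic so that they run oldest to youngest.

Mesoarchean, Neoarchean, Paleoproterozoic, Paleozoic, Mesozoic

The oldest of these is Mesoarchean (starts 3200 Ma) and the youngest is Mesozoic (ends 66 Ma).
In between, by decreasing start age: Neoarchean (2800), Paleoproterozoic (2500), Paleozoic (538.8).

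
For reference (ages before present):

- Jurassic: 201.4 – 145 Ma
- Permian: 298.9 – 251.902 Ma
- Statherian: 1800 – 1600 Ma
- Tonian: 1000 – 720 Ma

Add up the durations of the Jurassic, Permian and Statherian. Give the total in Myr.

Duration is start − end for each: (201.4 − 145) + (298.9 − 251.902) + (1800 − 1600).
That is 56.4 + 46.998 + 200, which totals 303.398 million years.

303.398 million years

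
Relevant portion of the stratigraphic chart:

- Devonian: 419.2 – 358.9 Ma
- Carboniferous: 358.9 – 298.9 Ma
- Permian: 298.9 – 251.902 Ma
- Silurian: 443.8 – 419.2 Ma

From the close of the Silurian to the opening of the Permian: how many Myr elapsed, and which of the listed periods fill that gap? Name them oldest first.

End of Silurian = 419.2 Ma; start of Permian = 298.9 Ma.
Gap = 419.2 − 298.9 = 120.3 Myr.
Periods wholly inside 419.2–298.9 Ma: Devonian (419.2–358.9), Carboniferous (358.9–298.9).

120.3 million years; Devonian, Carboniferous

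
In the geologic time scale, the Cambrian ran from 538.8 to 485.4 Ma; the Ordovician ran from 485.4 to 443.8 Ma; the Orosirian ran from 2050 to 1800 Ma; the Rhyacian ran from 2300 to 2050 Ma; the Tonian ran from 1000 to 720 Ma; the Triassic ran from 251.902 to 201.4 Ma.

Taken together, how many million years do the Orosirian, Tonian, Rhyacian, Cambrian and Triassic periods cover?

883.902 million years

Duration is start − end for each: (2050 − 1800) + (1000 − 720) + (2300 − 2050) + (538.8 − 485.4) + (251.902 − 201.4).
That is 250 + 280 + 250 + 53.4 + 50.502, which totals 883.902 million years.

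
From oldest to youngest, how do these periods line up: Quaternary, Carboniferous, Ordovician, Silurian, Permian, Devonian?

Era membership (oldest first within each) — Paleozoic: Ordovician, Silurian, Devonian, Carboniferous, Permian; Cenozoic: Quaternary. Paleozoic precedes Mesozoic, which precedes Cenozoic. Concatenating the groups in that era order gives oldest to youngest directly.

Ordovician, Silurian, Devonian, Carboniferous, Permian, Quaternary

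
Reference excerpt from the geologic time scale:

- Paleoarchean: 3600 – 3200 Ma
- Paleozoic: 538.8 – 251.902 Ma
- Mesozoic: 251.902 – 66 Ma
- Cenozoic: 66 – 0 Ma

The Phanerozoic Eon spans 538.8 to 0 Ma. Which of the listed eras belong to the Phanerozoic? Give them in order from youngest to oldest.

Eras with both bounds inside 538.8–0 Ma: Cenozoic (66–0), Mesozoic (251.902–66), Paleozoic (538.8–251.902).

Cenozoic, Mesozoic, Paleozoic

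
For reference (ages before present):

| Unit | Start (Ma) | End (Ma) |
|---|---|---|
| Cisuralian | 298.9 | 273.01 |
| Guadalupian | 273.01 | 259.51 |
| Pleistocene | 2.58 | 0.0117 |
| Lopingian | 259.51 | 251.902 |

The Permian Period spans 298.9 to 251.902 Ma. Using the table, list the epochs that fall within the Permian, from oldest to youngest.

Epochs with both bounds inside 298.9–251.902 Ma: Cisuralian (298.9–273.01), Guadalupian (273.01–259.51), Lopingian (259.51–251.902).

Cisuralian, Guadalupian, Lopingian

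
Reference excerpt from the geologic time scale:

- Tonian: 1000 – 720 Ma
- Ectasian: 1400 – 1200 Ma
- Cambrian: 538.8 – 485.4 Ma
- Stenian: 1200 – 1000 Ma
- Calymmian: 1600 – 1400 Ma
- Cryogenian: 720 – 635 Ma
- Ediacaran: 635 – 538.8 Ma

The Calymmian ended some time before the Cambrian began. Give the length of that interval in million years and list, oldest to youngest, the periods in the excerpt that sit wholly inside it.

The Calymmian closes at 1400 Ma and the Cambrian opens at 538.8 Ma, so the interval is 1400 − 538.8 = 861.2 Myr.
A period fits inside if it starts at or after 1400 Ma and ends at or before 538.8 Ma; oldest first that gives Ectasian, Stenian, Tonian, Cryogenian, Ediacaran.

861.2 million years; Ectasian, Stenian, Tonian, Cryogenian, Ediacaran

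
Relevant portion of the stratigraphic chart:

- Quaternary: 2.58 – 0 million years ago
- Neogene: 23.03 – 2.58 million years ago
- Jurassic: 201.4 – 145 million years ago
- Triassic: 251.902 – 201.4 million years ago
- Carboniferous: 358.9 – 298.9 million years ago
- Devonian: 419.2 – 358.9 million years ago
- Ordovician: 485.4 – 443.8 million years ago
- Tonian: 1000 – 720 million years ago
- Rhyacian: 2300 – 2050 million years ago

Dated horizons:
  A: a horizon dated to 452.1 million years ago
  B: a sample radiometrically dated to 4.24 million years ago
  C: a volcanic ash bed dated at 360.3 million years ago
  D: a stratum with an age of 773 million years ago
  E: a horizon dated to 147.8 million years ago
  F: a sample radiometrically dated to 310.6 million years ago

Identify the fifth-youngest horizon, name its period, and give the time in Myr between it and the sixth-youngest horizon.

Smaller Ma means younger, so youngest first: B 4.24 < E 147.8 < F 310.6 < C 360.3 < A 452.1 < D 773.
Counting 5 along gives A (452.1 Ma); the excerpt puts that inside the Ordovician, 485.4–443.8 Ma.
Next in line is D (773 Ma), and 773 − 452.1 = 320.9 Myr.

A, in the Ordovician; 320.9 million years to D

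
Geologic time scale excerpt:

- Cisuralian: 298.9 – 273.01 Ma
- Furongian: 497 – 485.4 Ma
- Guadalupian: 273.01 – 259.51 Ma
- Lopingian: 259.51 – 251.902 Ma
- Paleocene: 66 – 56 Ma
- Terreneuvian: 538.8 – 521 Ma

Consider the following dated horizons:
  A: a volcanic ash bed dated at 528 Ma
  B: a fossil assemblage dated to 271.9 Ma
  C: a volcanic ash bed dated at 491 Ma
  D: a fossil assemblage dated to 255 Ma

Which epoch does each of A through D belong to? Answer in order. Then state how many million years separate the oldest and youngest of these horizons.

A: 528 Ma lies in 538.8–521 Ma, so Terreneuvian.
B: 271.9 Ma lies in 273.01–259.51 Ma, so Guadalupian.
C: 491 Ma lies in 497–485.4 Ma, so Furongian.
D: 255 Ma lies in 259.51–251.902 Ma, so Lopingian.
Oldest = 528 Ma, youngest = 255 Ma → span 273 Myr.

A — Terreneuvian; B — Guadalupian; C — Furongian; D — Lopingian; span 273 million years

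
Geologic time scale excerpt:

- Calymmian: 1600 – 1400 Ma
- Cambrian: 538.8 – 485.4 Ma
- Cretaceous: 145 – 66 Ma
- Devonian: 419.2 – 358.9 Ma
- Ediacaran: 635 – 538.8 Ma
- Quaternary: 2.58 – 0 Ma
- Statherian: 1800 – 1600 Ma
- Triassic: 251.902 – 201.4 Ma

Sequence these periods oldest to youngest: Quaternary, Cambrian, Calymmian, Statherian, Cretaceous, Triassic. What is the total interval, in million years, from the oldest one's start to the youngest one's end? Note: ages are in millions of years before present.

Statherian, Calymmian, Cambrian, Triassic, Cretaceous, Quaternary; total span 1800 Myr

Start ages (Ma): Statherian 1800, Calymmian 1600, Cambrian 538.8, Triassic 251.902, Cretaceous 145, Quaternary 2.58.
Ordered oldest to youngest: Statherian, Calymmian, Cambrian, Triassic, Cretaceous, Quaternary.
Span = 1800 − 0 = 1800 Myr.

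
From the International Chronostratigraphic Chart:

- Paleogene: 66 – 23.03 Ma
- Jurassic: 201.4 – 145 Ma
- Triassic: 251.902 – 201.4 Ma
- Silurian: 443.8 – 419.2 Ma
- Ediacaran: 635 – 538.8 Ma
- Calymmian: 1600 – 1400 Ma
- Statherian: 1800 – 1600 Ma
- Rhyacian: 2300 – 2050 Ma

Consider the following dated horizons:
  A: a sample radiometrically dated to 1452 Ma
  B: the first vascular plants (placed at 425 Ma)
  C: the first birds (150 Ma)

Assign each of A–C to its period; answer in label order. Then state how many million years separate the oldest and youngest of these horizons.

A — Calymmian; B — Silurian; C — Jurassic; span 1302 million years

A: 1452 Ma lies in 1600–1400 Ma, so Calymmian.
B: 425 Ma lies in 443.8–419.2 Ma, so Silurian.
C: 150 Ma lies in 201.4–145 Ma, so Jurassic.
Oldest = 1452 Ma, youngest = 150 Ma → span 1302 Myr.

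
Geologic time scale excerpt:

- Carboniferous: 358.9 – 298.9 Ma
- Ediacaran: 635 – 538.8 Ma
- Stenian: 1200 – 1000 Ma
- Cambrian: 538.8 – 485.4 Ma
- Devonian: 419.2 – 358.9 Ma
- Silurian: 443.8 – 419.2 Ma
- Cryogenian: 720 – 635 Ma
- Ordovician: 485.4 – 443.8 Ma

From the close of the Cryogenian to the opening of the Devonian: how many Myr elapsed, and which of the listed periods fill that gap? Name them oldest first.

215.8 million years; Ediacaran, Cambrian, Ordovician, Silurian

End of Cryogenian = 635 Ma; start of Devonian = 419.2 Ma.
Gap = 635 − 419.2 = 215.8 Myr.
Periods wholly inside 635–419.2 Ma: Ediacaran (635–538.8), Cambrian (538.8–485.4), Ordovician (485.4–443.8), Silurian (443.8–419.2).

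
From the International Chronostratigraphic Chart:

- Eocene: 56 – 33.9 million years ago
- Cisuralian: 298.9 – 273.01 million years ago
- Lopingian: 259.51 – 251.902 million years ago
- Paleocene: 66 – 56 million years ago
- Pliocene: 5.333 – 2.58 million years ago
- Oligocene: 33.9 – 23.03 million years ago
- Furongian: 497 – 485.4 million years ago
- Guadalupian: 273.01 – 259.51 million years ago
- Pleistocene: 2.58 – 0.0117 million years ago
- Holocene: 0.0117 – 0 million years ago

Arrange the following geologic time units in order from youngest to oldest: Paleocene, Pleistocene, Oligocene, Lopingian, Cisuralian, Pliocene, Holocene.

Holocene, then Pleistocene, then Pliocene, then Oligocene, then Paleocene, then Lopingian, then Cisuralian

The oldest of these is Cisuralian (starts 298.9 Ma) and the youngest is Holocene (ends 0 Ma).
In between, by decreasing start age: Lopingian (259.51), Paleocene (66), Oligocene (33.9), Pliocene (5.333), Pleistocene (2.58).
Listing youngest first means reversing that sequence.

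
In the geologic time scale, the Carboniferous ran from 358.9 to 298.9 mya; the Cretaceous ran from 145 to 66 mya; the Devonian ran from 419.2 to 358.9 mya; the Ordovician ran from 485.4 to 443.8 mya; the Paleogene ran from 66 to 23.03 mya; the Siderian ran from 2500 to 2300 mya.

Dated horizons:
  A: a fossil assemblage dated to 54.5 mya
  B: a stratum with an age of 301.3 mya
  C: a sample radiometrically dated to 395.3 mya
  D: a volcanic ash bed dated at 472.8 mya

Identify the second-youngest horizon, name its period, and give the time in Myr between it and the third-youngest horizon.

B, in the Carboniferous; 94 million years to C

Sorted youngest-first by Ma: A (54.5), B (301.3), C (395.3), D (472.8).
The second youngest is B at 301.3 Ma, which lies in 358.9–298.9 Ma: the Carboniferous.
The third youngest is C at 395.3 Ma; separation = |301.3 − 395.3| = 94 Myr.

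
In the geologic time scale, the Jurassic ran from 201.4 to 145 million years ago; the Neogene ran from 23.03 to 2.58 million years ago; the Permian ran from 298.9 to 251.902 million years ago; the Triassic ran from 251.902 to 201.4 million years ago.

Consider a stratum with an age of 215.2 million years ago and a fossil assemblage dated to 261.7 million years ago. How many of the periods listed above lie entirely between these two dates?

The older date is 261.7 Ma and the younger is 215.2 Ma.
No period both begins after 261.7 Ma and ends before 215.2 Ma, so the count is 0.

0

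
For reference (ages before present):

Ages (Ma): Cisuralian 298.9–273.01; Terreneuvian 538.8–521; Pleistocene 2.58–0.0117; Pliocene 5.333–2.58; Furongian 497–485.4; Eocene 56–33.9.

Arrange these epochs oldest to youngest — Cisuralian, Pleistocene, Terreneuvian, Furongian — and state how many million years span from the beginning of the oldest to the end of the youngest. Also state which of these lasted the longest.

From the excerpt: Cisuralian 298.9–273.01; Pleistocene 2.58–0.0117; Terreneuvian 538.8–521; Furongian 497–485.4 (Ma).
Larger Ma is earlier, so the oldest is Terreneuvian and the youngest is Pleistocene; oldest to youngest: Terreneuvian, Furongian, Cisuralian, Pleistocene.
Oldest start 538.8 minus youngest end 0.0117 gives 538.7883 Myr overall.
Individual lengths (start − end): Terreneuvian 17.8; Furongian 11.6; Cisuralian 25.89; Pleistocene 2.5683. The largest is Cisuralian at 25.89 Myr.

Terreneuvian, Furongian, Cisuralian, Pleistocene; total span 538.7883 Myr; longest is Cisuralian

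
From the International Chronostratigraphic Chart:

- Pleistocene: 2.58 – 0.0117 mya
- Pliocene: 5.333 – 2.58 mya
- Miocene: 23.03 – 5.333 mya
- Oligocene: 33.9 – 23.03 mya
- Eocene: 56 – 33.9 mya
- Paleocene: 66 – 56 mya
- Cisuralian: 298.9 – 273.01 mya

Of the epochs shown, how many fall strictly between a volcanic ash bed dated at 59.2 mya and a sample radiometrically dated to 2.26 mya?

The older date is 59.2 Ma and the younger is 2.26 Ma.
Epochs with start < 59.2 and end > 2.26 Ma: Eocene (56–33.9), Oligocene (33.9–23.03), Miocene (23.03–5.333), Pliocene (5.333–2.58).
That is 4 complete epochs.

4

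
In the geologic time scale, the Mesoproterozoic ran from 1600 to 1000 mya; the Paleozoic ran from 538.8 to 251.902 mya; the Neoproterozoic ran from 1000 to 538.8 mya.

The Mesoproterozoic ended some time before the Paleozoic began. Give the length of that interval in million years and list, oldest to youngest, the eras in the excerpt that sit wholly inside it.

The Mesoproterozoic closes at 1000 Ma and the Paleozoic opens at 538.8 Ma, so the interval is 1000 − 538.8 = 461.2 Myr.
An era fits inside if it starts at or after 1000 Ma and ends at or before 538.8 Ma; oldest first that gives Neoproterozoic.

461.2 million years; Neoproterozoic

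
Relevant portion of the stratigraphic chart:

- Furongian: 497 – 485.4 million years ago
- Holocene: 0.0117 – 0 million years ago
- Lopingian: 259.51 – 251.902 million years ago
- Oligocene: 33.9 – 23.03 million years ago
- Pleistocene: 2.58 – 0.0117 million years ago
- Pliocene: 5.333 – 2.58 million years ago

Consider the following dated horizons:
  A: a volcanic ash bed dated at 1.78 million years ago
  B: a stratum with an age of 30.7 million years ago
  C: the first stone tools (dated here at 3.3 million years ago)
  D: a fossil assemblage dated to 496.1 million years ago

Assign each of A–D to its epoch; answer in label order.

A: 1.78 Ma lies in 2.58–0.0117 Ma, so Pleistocene.
B: 30.7 Ma lies in 33.9–23.03 Ma, so Oligocene.
C: 3.3 Ma lies in 5.333–2.58 Ma, so Pliocene.
D: 496.1 Ma lies in 497–485.4 Ma, so Furongian.

A — Pleistocene; B — Oligocene; C — Pliocene; D — Furongian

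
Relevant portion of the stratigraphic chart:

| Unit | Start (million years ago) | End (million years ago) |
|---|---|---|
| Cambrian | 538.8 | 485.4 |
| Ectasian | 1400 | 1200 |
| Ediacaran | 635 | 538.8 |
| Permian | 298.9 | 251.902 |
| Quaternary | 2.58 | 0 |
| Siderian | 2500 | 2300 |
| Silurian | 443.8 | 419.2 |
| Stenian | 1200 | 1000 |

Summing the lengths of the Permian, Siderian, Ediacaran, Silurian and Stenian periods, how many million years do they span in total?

Duration is start − end for each: (298.9 − 251.902) + (2500 − 2300) + (635 − 538.8) + (443.8 − 419.2) + (1200 − 1000).
That is 46.998 + 200 + 96.2 + 24.6 + 200, which totals 567.798 million years.

567.798 million years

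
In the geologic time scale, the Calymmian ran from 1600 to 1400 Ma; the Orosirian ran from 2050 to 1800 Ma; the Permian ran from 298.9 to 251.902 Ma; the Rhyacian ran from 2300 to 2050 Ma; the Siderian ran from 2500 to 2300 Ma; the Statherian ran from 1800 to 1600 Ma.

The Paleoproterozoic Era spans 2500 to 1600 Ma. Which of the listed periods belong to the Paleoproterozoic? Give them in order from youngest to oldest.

Periods with both bounds inside 2500–1600 Ma: Statherian (1800–1600), Orosirian (2050–1800), Rhyacian (2300–2050), Siderian (2500–2300).

Statherian, Orosirian, Rhyacian, Siderian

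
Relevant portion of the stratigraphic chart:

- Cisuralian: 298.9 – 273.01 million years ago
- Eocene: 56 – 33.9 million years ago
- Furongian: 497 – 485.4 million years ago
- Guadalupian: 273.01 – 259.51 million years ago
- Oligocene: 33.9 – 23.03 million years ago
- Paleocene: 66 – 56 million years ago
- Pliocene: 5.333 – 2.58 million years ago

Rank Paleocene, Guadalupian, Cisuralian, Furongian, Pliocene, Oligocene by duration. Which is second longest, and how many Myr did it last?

Durations: Paleocene 10; Guadalupian 13.5; Cisuralian 25.89; Furongian 11.6; Pliocene 2.753; Oligocene 10.87 Myr.
Sorted longest-first: Cisuralian (25.89), Guadalupian (13.5), Furongian (11.6), Oligocene (10.87), Paleocene (10), Pliocene (2.753).
The second longest is Guadalupian at 13.5 Myr.

Guadalupian, 13.5 million years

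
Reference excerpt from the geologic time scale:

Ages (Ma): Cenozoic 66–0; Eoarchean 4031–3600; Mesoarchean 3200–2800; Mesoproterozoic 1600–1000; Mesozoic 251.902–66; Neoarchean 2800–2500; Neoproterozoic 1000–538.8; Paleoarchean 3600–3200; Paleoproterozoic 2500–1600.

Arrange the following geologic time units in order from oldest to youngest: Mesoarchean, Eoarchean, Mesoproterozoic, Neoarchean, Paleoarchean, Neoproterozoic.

Read off each span (Ma): Mesoarchean 3200–2800; Eoarchean 4031–3600; Mesoproterozoic 1600–1000; Neoarchean 2800–2500; Paleoarchean 3600–3200; Neoproterozoic 1000–538.8.
Larger Ma is older, so oldest→youngest is Eoarchean, Paleoarchean, Mesoarchean, Neoarchean, Mesoproterozoic, Neoproterozoic.

Eoarchean, Paleoarchean, Mesoarchean, Neoarchean, Mesoproterozoic, Neoproterozoic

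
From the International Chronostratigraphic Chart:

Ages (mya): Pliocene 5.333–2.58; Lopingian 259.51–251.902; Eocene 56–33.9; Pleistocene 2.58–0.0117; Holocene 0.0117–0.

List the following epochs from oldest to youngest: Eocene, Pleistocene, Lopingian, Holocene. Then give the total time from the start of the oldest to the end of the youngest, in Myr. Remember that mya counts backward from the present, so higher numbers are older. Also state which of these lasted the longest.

From the excerpt: Eocene 56–33.9; Pleistocene 2.58–0.0117; Lopingian 259.51–251.902; Holocene 0.0117–0 (Ma).
Larger Ma is earlier, so the oldest is Lopingian and the youngest is Holocene; oldest to youngest: Lopingian, Eocene, Pleistocene, Holocene.
Oldest start 259.51 minus youngest end 0 gives 259.51 Myr overall.
Individual lengths (start − end): Eocene 22.1; Pleistocene 2.5683; Lopingian 7.608; Holocene 0.0117. The largest is Eocene at 22.1 Myr.

Lopingian, Eocene, Pleistocene, Holocene; total span 259.51 Myr; longest is Eocene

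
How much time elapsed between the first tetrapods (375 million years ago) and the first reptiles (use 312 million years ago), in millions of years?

63 million years

375 − 312 = 63 million years.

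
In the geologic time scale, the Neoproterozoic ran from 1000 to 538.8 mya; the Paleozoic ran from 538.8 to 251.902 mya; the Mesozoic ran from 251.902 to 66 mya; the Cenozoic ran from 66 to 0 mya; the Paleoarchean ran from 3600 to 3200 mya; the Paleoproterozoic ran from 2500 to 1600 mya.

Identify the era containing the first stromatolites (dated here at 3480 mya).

3480 Ma lies between 3600 and 3200 Ma, so it falls in the Paleoarchean.

Paleoarchean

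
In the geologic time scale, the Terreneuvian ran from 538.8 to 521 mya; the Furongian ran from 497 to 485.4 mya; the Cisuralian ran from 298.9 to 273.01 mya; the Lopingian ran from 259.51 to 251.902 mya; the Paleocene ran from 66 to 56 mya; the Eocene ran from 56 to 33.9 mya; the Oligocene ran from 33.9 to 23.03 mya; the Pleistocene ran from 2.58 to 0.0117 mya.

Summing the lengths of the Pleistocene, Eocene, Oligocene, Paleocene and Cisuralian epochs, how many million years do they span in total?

71.4283 million years

Each duration: Pleistocene = 2.5683; Eocene = 22.1; Oligocene = 10.87; Paleocene = 10; Cisuralian = 25.89.
Sum: 2.5683 + 22.1 + 10.87 + 10 + 25.89 = 71.4283 Myr.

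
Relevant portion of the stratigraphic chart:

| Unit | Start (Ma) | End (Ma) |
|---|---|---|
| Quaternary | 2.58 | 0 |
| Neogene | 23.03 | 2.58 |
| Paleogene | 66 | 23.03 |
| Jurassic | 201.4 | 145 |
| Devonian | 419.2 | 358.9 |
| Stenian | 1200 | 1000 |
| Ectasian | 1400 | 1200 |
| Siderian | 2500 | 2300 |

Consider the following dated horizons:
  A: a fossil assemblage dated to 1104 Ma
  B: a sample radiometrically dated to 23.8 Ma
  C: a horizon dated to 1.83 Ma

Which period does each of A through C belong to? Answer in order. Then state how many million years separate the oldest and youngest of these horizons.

A — Stenian; B — Paleogene; C — Quaternary; span 1102.17 million years

Match each age against the start–end ranges in the excerpt: A = 1104 Ma → Stenian (1200–1000); B = 23.8 Ma → Paleogene (66–23.03); C = 1.83 Ma → Quaternary (2.58–0).
The largest age is 1104 Ma and the smallest is 1.83 Ma; their difference is 1102.17 Myr.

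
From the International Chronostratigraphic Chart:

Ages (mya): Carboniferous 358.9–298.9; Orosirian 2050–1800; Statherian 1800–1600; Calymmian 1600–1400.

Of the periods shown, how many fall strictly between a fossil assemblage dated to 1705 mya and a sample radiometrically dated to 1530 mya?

0

Checking each listed span, none has both start < 1705 Ma and end > 1530 Ma — every period straddles one of the two dates or lies outside them — so the count is 0.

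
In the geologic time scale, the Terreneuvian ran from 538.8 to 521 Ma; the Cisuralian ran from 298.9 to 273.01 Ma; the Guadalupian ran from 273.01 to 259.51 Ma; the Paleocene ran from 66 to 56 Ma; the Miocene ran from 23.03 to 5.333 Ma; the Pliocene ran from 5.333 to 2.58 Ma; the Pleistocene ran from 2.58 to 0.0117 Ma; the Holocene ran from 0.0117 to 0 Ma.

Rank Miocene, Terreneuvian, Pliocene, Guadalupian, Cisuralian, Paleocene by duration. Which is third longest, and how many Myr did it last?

Durations: Miocene 17.697; Terreneuvian 17.8; Pliocene 2.753; Guadalupian 13.5; Cisuralian 25.89; Paleocene 10 Myr.
Sorted longest-first: Cisuralian (25.89), Terreneuvian (17.8), Miocene (17.697), Guadalupian (13.5), Paleocene (10), Pliocene (2.753).
The third longest is Miocene at 17.697 Myr.

Miocene, 17.697 million years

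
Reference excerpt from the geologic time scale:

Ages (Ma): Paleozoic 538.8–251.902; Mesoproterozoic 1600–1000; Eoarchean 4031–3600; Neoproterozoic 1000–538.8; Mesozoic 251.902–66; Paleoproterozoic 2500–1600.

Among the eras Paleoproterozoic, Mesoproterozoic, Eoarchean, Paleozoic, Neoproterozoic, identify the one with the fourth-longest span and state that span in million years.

Start − end for each: Paleoproterozoic 2500 − 1600 = 900; Mesoproterozoic 1600 − 1000 = 600; Eoarchean 4031 − 3600 = 431; Paleozoic 538.8 − 251.902 = 286.898; Neoproterozoic 1000 − 538.8 = 461.2.
Ranking these from longest: Paleoproterozoic > Mesoproterozoic > Neoproterozoic > Eoarchean > Paleozoic.
Position 4 in that ranking is Eoarchean, which lasted 431 Myr.

Eoarchean, 431 million years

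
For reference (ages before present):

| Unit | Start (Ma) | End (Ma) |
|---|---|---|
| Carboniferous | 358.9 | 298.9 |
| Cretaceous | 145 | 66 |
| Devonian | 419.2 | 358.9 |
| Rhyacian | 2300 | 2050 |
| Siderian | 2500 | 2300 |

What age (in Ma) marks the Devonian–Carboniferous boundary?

358.9 Ma

The Devonian ends and the Carboniferous begins at 358.9 Ma.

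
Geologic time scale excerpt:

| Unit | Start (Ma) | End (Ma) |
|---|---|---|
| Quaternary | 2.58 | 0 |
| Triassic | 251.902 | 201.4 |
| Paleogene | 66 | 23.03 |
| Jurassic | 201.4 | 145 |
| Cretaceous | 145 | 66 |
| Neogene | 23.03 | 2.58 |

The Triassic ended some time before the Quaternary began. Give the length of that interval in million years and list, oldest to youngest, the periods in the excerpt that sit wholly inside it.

The Triassic closes at 201.4 Ma and the Quaternary opens at 2.58 Ma, so the interval is 201.4 − 2.58 = 198.82 Myr.
A period fits inside if it starts at or after 201.4 Ma and ends at or before 2.58 Ma; oldest first that gives Jurassic, Cretaceous, Paleogene, Neogene.

198.82 million years; Jurassic, Cretaceous, Paleogene, Neogene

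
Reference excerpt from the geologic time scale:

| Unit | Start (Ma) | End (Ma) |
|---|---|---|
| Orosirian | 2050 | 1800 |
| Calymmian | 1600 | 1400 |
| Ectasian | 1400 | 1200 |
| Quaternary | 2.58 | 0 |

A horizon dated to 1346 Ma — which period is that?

Ectasian

1346 Ma lies between 1400 and 1200 Ma, so it falls in the Ectasian.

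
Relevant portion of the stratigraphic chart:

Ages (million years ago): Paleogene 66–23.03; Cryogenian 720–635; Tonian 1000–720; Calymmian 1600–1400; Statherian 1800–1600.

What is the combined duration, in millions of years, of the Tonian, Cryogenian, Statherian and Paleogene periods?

Each duration: Tonian = 280; Cryogenian = 85; Statherian = 200; Paleogene = 42.97.
Sum: 280 + 85 + 200 + 42.97 = 607.97 Myr.

607.97 million years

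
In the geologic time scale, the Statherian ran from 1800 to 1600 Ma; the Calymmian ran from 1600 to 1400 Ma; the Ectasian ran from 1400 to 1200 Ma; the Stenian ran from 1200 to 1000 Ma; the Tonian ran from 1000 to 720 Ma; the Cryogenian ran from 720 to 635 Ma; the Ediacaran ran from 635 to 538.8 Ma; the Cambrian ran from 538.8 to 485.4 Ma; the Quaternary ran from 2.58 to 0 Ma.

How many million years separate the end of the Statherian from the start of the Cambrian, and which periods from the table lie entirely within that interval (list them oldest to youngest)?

1061.2 million years; Calymmian, Ectasian, Stenian, Tonian, Cryogenian, Ediacaran

The Statherian closes at 1600 Ma and the Cambrian opens at 538.8 Ma, so the interval is 1600 − 538.8 = 1061.2 Myr.
A period fits inside if it starts at or after 1600 Ma and ends at or before 538.8 Ma; oldest first that gives Calymmian, Ectasian, Stenian, Tonian, Cryogenian, Ediacaran.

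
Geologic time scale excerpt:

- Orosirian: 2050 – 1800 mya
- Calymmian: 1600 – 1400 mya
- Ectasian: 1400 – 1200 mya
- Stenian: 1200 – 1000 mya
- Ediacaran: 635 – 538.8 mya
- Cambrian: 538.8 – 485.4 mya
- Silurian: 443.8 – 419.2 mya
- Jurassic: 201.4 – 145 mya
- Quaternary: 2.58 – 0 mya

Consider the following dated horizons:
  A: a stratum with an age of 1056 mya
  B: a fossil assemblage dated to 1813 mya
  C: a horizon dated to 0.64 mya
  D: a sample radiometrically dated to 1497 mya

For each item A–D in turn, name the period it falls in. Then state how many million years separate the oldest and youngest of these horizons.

A — Stenian; B — Orosirian; C — Quaternary; D — Calymmian; span 1812.36 million years

A: 1056 Ma lies in 1200–1000 Ma, so Stenian.
B: 1813 Ma lies in 2050–1800 Ma, so Orosirian.
C: 0.64 Ma lies in 2.58–0 Ma, so Quaternary.
D: 1497 Ma lies in 1600–1400 Ma, so Calymmian.
Oldest = 1813 Ma, youngest = 0.64 Ma → span 1812.36 Myr.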